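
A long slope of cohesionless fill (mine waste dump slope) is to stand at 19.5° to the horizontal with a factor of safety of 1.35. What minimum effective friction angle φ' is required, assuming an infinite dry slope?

FS = tanφ'/tanβ ⇒ tanφ' = FS · tanβ = 1.35 · tan19.5° = 0.4781
φ' = arctan(0.4781) = 25.55°

φ' = 25.6°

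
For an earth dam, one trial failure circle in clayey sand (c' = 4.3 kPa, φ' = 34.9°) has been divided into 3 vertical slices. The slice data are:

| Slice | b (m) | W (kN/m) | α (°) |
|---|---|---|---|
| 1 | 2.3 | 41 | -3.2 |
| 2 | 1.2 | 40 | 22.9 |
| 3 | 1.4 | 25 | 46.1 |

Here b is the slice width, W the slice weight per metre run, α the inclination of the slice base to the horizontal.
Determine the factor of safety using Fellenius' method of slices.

Ordinary method of slices: FS = Σ[c'·Δl_i + (W_i cosα_i)·tanφ'] / Σ W_i sinα_i, with Δl_i = b_i / cosα_i.
Slice 1: Δl = 2.3/cos(-3.2°) = 2.304 m; N'_1 = 41·cos(-3.2°) = 40.9; c'Δl = 9.91; W sinα = -2.3
Slice 2: Δl = 1.2/cos22.9° = 1.303 m; N'_2 = 40·cos22.9° = 36.8; c'Δl = 5.60; W sinα = 15.6
Slice 3: Δl = 1.4/cos46.1° = 2.019 m; N'_3 = 25·cos46.1° = 17.3; c'Δl = 8.68; W sinα = 18.0
Σc'Δl = 24.2 kN/m; ΣN' = 95.1 kN/m; ΣW sinα = 31.3 kN/m
Resisting = 24.2 + 95.1·tan34.9° = 24.2 + 66.4 = 90.5 kN/m
FS = 90.5 / 31.3 = 2.894

FS = 2.89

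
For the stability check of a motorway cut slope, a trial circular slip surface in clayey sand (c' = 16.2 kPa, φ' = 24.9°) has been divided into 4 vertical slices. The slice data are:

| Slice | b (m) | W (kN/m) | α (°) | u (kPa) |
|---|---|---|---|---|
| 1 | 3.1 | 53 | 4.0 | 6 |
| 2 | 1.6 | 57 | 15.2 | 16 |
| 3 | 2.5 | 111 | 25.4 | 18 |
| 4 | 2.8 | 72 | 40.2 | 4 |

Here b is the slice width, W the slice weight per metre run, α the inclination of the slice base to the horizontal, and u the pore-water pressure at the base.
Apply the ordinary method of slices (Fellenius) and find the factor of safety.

FS = 2.24

Ordinary method of slices: FS = Σ[c'·Δl_i + (W_i cosα_i − u_i·Δl_i)·tanφ'] / Σ W_i sinα_i, with Δl_i = b_i / cosα_i.
Slice 1: Δl = 3.1/cos4.0° = 3.108 m; N'_1 = 53·cos4.0° − 6·3.108 = 34.2; c'Δl = 50.34; W sinα = 3.7
Slice 2: Δl = 1.6/cos15.2° = 1.658 m; N'_2 = 57·cos15.2° − 16·1.658 = 28.5; c'Δl = 26.86; W sinα = 14.9
Slice 3: Δl = 2.5/cos25.4° = 2.768 m; N'_3 = 111·cos25.4° − 18·2.768 = 50.5; c'Δl = 44.83; W sinα = 47.6
Slice 4: Δl = 2.8/cos40.2° = 3.666 m; N'_4 = 72·cos40.2° − 4·3.666 = 40.3; c'Δl = 59.39; W sinα = 46.5
Σc'Δl = 181.4 kN/m; ΣN' = 153.5 kN/m; ΣW sinα = 112.7 kN/m
Resisting = 181.4 + 153.5·tan24.9° = 181.4 + 71.2 = 252.7 kN/m
FS = 252.7 / 112.7 = 2.241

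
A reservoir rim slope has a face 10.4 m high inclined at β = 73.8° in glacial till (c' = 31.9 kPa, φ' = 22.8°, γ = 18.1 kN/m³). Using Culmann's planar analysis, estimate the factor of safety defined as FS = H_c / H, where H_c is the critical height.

H_c = (4c'/γ) · sinβ cosφ' / [1 − cos(β − φ')]
    = (4·31.9/18.1) · sin73.8°·cos22.8° / [1 − cos51.0°]
    = 7.050 · 0.8853 / 0.3707 = 16.84 m
FS = H_c / H = 16.84 / 10.4 = 1.619

FS = 1.62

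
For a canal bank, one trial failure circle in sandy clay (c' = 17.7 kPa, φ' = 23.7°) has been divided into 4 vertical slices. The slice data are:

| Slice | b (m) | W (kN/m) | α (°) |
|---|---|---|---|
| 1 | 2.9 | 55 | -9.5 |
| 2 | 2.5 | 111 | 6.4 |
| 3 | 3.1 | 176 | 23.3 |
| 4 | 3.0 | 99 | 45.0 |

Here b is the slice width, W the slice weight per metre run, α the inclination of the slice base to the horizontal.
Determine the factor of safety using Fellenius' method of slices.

Ordinary method of slices: FS = Σ[c'·Δl_i + (W_i cosα_i)·tanφ'] / Σ W_i sinα_i, with Δl_i = b_i / cosα_i.
Slice 1: Δl = 2.9/cos(-9.5°) = 2.940 m; N'_1 = 55·cos(-9.5°) = 54.2; c'Δl = 52.04; W sinα = -9.1
Slice 2: Δl = 2.5/cos6.4° = 2.516 m; N'_2 = 111·cos6.4° = 110.3; c'Δl = 44.53; W sinα = 12.4
Slice 3: Δl = 3.1/cos23.3° = 3.375 m; N'_3 = 176·cos23.3° = 161.6; c'Δl = 59.74; W sinα = 69.6
Slice 4: Δl = 3.0/cos45.0° = 4.243 m; N'_4 = 99·cos45.0° = 70.0; c'Δl = 75.09; W sinα = 70.0
Σc'Δl = 231.4 kN/m; ΣN' = 396.2 kN/m; ΣW sinα = 142.9 kN/m
Resisting = 231.4 + 396.2·tan23.7° = 231.4 + 173.9 = 405.3 kN/m
FS = 405.3 / 142.9 = 2.836

FS = 2.84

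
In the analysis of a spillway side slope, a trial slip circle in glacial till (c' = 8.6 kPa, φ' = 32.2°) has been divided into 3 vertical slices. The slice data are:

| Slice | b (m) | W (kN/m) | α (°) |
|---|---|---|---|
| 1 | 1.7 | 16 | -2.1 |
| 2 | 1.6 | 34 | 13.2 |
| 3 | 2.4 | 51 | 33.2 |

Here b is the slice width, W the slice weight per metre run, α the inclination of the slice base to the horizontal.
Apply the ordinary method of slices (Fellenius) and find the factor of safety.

Ordinary method of slices: FS = Σ[c'·Δl_i + (W_i cosα_i)·tanφ'] / Σ W_i sinα_i, with Δl_i = b_i / cosα_i.
Slice 1: Δl = 1.7/cos(-2.1°) = 1.701 m; N'_1 = 16·cos(-2.1°) = 16.0; c'Δl = 14.63; W sinα = -0.6
Slice 2: Δl = 1.6/cos13.2° = 1.643 m; N'_2 = 34·cos13.2° = 33.1; c'Δl = 14.13; W sinα = 7.8
Slice 3: Δl = 2.4/cos33.2° = 2.868 m; N'_3 = 51·cos33.2° = 42.7; c'Δl = 24.67; W sinα = 27.9
Σc'Δl = 53.4 kN/m; ΣN' = 91.8 kN/m; ΣW sinα = 35.1 kN/m
Resisting = 53.4 + 91.8·tan32.2° = 53.4 + 57.8 = 111.2 kN/m
FS = 111.2 / 35.1 = 3.168

FS = 3.17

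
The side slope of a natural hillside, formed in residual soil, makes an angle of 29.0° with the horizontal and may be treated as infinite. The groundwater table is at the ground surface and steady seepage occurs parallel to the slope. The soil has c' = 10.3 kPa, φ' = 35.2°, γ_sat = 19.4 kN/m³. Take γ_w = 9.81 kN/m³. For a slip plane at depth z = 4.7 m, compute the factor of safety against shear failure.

FS = 0.90

With seepage parallel to the slope and the water table at the surface, the effective normal stress on the slip plane uses the buoyant unit weight γ' = γ_sat − γ_w while the driving shear stress uses γ_sat:
FS = [c' + γ' z cos²β tanφ'] / [γ_sat z sinβ cosβ]
γ' = 19.4 − 9.81 = 9.59 kN/m³
Numerator = 10.3 + 9.59·4.7·cos²29.0°·tan35.2° = 10.3 + 9.59·4.7·0.7650·0.7054 = 34.622 kPa
Denominator = 19.4·4.7·sin29.0°·cos29.0° = 19.4·4.7·0.4848·0.8746 = 38.663 kPa
FS = 34.622 / 38.663 = 0.895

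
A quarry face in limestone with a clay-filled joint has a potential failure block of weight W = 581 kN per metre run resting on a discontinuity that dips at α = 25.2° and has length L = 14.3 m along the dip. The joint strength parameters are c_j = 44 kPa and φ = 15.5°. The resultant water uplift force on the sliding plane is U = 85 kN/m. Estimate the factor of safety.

FS = 3.04

Resolving the block weight along and normal to the plane and applying the Mohr–Coulomb strength on the joint:
N' = W cosα − U = 581·cos25.2° − 85 = 440.7 kN/m
Driving force T = W sinα = 581·sin25.2° = 247.4 kN/m
Resisting force R = c_j·L + N'·tanφ = 44·14.3 + 440.7·tan15.5° = 629.2 + 122.2 = 751.4 kN/m
FS = R / T = 751.4 / 247.4 = 3.038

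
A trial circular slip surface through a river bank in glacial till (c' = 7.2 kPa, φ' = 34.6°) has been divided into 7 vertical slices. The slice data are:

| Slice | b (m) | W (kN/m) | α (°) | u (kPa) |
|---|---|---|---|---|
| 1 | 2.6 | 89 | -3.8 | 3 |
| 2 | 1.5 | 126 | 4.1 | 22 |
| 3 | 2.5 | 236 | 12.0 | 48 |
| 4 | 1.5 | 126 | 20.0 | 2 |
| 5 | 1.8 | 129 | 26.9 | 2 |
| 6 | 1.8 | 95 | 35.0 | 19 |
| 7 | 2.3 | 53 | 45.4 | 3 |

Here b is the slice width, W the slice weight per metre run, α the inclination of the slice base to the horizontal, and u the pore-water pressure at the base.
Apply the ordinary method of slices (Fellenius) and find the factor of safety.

Ordinary method of slices: FS = Σ[c'·Δl_i + (W_i cosα_i − u_i·Δl_i)·tanφ'] / Σ W_i sinα_i, with Δl_i = b_i / cosα_i.
Slice 1: Δl = 2.6/cos(-3.8°) = 2.606 m; N'_1 = 89·cos(-3.8°) − 3·2.606 = 81.0; c'Δl = 18.76; W sinα = -5.9
Slice 2: Δl = 1.5/cos4.1° = 1.504 m; N'_2 = 126·cos4.1° − 22·1.504 = 92.6; c'Δl = 10.83; W sinα = 9.0
Slice 3: Δl = 2.5/cos12.0° = 2.556 m; N'_3 = 236·cos12.0° − 48·2.556 = 108.2; c'Δl = 18.40; W sinα = 49.1
Slice 4: Δl = 1.5/cos20.0° = 1.596 m; N'_4 = 126·cos20.0° − 2·1.596 = 115.2; c'Δl = 11.49; W sinα = 43.1
Slice 5: Δl = 1.8/cos26.9° = 2.018 m; N'_5 = 129·cos26.9° − 2·2.018 = 111.0; c'Δl = 14.53; W sinα = 58.4
Slice 6: Δl = 1.8/cos35.0° = 2.197 m; N'_6 = 95·cos35.0° − 19·2.197 = 36.1; c'Δl = 15.82; W sinα = 54.5
Slice 7: Δl = 2.3/cos45.4° = 3.276 m; N'_7 = 53·cos45.4° − 3·3.276 = 27.4; c'Δl = 23.58; W sinα = 37.7
Σc'Δl = 113.4 kN/m; ΣN' = 571.4 kN/m; ΣW sinα = 245.9 kN/m
Resisting = 113.4 + 571.4·tan34.6° = 113.4 + 394.2 = 507.6 kN/m
FS = 507.6 / 245.9 = 2.065

FS = 2.06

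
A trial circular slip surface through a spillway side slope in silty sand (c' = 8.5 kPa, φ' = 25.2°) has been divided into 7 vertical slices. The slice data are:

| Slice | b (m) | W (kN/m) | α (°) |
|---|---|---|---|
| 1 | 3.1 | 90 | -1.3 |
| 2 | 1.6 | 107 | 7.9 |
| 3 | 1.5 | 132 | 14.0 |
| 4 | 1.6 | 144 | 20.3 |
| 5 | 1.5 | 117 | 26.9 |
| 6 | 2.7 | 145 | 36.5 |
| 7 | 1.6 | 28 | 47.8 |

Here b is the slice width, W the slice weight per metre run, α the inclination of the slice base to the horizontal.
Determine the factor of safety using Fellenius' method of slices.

Ordinary method of slices: FS = Σ[c'·Δl_i + (W_i cosα_i)·tanφ'] / Σ W_i sinα_i, with Δl_i = b_i / cosα_i.
Slice 1: Δl = 3.1/cos(-1.3°) = 3.101 m; N'_1 = 90·cos(-1.3°) = 90.0; c'Δl = 26.36; W sinα = -2.0
Slice 2: Δl = 1.6/cos7.9° = 1.615 m; N'_2 = 107·cos7.9° = 106.0; c'Δl = 13.73; W sinα = 14.7
Slice 3: Δl = 1.5/cos14.0° = 1.546 m; N'_3 = 132·cos14.0° = 128.1; c'Δl = 13.14; W sinα = 31.9
Slice 4: Δl = 1.6/cos20.3° = 1.706 m; N'_4 = 144·cos20.3° = 135.1; c'Δl = 14.50; W sinα = 50.0
Slice 5: Δl = 1.5/cos26.9° = 1.682 m; N'_5 = 117·cos26.9° = 104.3; c'Δl = 14.30; W sinα = 52.9
Slice 6: Δl = 2.7/cos36.5° = 3.359 m; N'_6 = 145·cos36.5° = 116.6; c'Δl = 28.55; W sinα = 86.2
Slice 7: Δl = 1.6/cos47.8° = 2.382 m; N'_7 = 28·cos47.8° = 18.8; c'Δl = 20.25; W sinα = 20.7
Σc'Δl = 130.8 kN/m; ΣN' = 698.8 kN/m; ΣW sinα = 254.5 kN/m
Resisting = 130.8 + 698.8·tan25.2° = 130.8 + 328.8 = 459.7 kN/m
FS = 459.7 / 254.5 = 1.806

FS = 1.81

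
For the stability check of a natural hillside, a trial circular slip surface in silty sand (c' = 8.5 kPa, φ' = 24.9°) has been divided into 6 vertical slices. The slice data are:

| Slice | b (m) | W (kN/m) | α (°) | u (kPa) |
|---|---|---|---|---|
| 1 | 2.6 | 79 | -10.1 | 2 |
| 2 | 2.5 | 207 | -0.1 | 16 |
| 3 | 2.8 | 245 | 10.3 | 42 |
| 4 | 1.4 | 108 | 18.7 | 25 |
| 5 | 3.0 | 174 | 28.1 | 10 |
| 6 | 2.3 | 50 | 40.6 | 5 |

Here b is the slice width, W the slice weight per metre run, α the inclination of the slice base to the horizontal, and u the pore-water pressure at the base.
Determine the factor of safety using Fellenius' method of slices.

Ordinary method of slices: FS = Σ[c'·Δl_i + (W_i cosα_i − u_i·Δl_i)·tanφ'] / Σ W_i sinα_i, with Δl_i = b_i / cosα_i.
Slice 1: Δl = 2.6/cos(-10.1°) = 2.641 m; N'_1 = 79·cos(-10.1°) − 2·2.641 = 72.5; c'Δl = 22.45; W sinα = -13.9
Slice 2: Δl = 2.5/cos(-0.1°) = 2.500 m; N'_2 = 207·cos(-0.1°) − 16·2.500 = 167.0; c'Δl = 21.25; W sinα = -0.4
Slice 3: Δl = 2.8/cos10.3° = 2.846 m; N'_3 = 245·cos10.3° − 42·2.846 = 121.5; c'Δl = 24.19; W sinα = 43.8
Slice 4: Δl = 1.4/cos18.7° = 1.478 m; N'_4 = 108·cos18.7° − 25·1.478 = 65.3; c'Δl = 12.56; W sinα = 34.6
Slice 5: Δl = 3.0/cos28.1° = 3.401 m; N'_5 = 174·cos28.1° − 10·3.401 = 119.5; c'Δl = 28.91; W sinα = 82.0
Slice 6: Δl = 2.3/cos40.6° = 3.029 m; N'_6 = 50·cos40.6° − 5·3.029 = 22.8; c'Δl = 25.75; W sinα = 32.5
Σc'Δl = 135.1 kN/m; ΣN' = 568.7 kN/m; ΣW sinα = 178.7 kN/m
Resisting = 135.1 + 568.7·tan24.9° = 135.1 + 264.0 = 399.1 kN/m
FS = 399.1 / 178.7 = 2.233

FS = 2.23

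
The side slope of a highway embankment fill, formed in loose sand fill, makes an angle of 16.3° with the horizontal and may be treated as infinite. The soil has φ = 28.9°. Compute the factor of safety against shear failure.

For a dry cohesionless infinite slope the factor of safety is FS = tanφ / tanβ.
FS = tan28.9° / tan16.3° = 0.5520 / 0.2924 = 1.888

FS = 1.89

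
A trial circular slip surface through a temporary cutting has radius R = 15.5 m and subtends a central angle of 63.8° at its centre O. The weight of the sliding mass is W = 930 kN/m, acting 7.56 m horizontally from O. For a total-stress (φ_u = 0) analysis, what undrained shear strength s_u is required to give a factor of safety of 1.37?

FS = s_u·L_a·R / (W·d), so s_u = FS·W·d / (L_a·R).
Arc length L_a = R·θ = 15.5·(63.8°·π/180) = 15.5·1.1135 = 17.26 m
s_u = 1.37·930·7.56 / (17.26·15.5) = 9632.2 / 267.52 = 36.01 kPa

s_u = 36.0 kPa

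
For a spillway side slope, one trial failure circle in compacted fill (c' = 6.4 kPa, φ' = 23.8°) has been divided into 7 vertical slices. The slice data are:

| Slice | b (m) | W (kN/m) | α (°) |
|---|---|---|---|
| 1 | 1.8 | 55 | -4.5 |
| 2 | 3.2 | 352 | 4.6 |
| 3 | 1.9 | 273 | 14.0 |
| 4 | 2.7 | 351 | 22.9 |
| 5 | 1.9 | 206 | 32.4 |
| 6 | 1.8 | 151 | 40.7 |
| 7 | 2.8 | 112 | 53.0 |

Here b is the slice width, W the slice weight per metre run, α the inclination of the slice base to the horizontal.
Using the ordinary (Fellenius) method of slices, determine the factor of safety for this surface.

FS = 1.37

Ordinary method of slices: FS = Σ[c'·Δl_i + (W_i cosα_i)·tanφ'] / Σ W_i sinα_i, with Δl_i = b_i / cosα_i.
Slice 1: Δl = 1.8/cos(-4.5°) = 1.806 m; N'_1 = 55·cos(-4.5°) = 54.8; c'Δl = 11.56; W sinα = -4.3
Slice 2: Δl = 3.2/cos4.6° = 3.210 m; N'_2 = 352·cos4.6° = 350.9; c'Δl = 20.55; W sinα = 28.2
Slice 3: Δl = 1.9/cos14.0° = 1.958 m; N'_3 = 273·cos14.0° = 264.9; c'Δl = 12.53; W sinα = 66.0
Slice 4: Δl = 2.7/cos22.9° = 2.931 m; N'_4 = 351·cos22.9° = 323.3; c'Δl = 18.76; W sinα = 136.6
Slice 5: Δl = 1.9/cos32.4° = 2.250 m; N'_5 = 206·cos32.4° = 173.9; c'Δl = 14.40; W sinα = 110.4
Slice 6: Δl = 1.8/cos40.7° = 2.374 m; N'_6 = 151·cos40.7° = 114.5; c'Δl = 15.20; W sinα = 98.5
Slice 7: Δl = 2.8/cos53.0° = 4.653 m; N'_7 = 112·cos53.0° = 67.4; c'Δl = 29.78; W sinα = 89.4
Σc'Δl = 122.8 kN/m; ΣN' = 1349.7 kN/m; ΣW sinα = 524.8 kN/m
Resisting = 122.8 + 1349.7·tan23.8° = 122.8 + 595.3 = 718.1 kN/m
FS = 718.1 / 524.8 = 1.368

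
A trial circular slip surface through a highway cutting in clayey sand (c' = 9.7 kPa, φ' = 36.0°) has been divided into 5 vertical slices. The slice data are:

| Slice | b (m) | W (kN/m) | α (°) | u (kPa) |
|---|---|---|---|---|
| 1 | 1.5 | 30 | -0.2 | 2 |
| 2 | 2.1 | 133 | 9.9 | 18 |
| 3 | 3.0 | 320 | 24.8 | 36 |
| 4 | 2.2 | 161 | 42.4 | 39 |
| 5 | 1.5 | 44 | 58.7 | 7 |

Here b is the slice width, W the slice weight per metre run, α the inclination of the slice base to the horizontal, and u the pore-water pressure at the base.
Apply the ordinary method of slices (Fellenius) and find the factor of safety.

FS = 1.12

Ordinary method of slices: FS = Σ[c'·Δl_i + (W_i cosα_i − u_i·Δl_i)·tanφ'] / Σ W_i sinα_i, with Δl_i = b_i / cosα_i.
Slice 1: Δl = 1.5/cos(-0.2°) = 1.500 m; N'_1 = 30·cos(-0.2°) − 2·1.500 = 27.0; c'Δl = 14.55; W sinα = -0.1
Slice 2: Δl = 2.1/cos9.9° = 2.132 m; N'_2 = 133·cos9.9° − 18·2.132 = 92.6; c'Δl = 20.68; W sinα = 22.9
Slice 3: Δl = 3.0/cos24.8° = 3.305 m; N'_3 = 320·cos24.8° − 36·3.305 = 171.5; c'Δl = 32.06; W sinα = 134.2
Slice 4: Δl = 2.2/cos42.4° = 2.979 m; N'_4 = 161·cos42.4° − 39·2.979 = 2.7; c'Δl = 28.90; W sinα = 108.6
Slice 5: Δl = 1.5/cos58.7° = 2.887 m; N'_5 = 44·cos58.7° − 7·2.887 = 2.6; c'Δl = 28.01; W sinα = 37.6
Σc'Δl = 124.2 kN/m; ΣN' = 296.5 kN/m; ΣW sinα = 303.1 kN/m
Resisting = 124.2 + 296.5·tan36.0° = 124.2 + 215.4 = 339.6 kN/m
FS = 339.6 / 303.1 = 1.120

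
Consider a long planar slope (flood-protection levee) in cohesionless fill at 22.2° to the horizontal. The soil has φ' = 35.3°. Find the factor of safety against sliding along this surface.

For a dry cohesionless infinite slope the factor of safety is FS = tanφ' / tanβ.
FS = tan35.3° / tan22.2° = 0.7080 / 0.4081 = 1.735

FS = 1.73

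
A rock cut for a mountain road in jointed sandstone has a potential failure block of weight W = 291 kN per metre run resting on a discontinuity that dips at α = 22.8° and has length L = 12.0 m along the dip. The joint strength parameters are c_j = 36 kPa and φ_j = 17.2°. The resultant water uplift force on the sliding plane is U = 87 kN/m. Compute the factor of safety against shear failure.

Resolving the block weight along and normal to the plane and applying the Mohr–Coulomb strength on the joint:
N' = W cosα − U = 291·cos22.8° − 87 = 181.3 kN/m
Driving force T = W sinα = 291·sin22.8° = 112.8 kN/m
Resisting force R = c_j·L + N'·tanφ_j = 36·12.0 + 181.3·tan17.2° = 432.0 + 56.1 = 488.1 kN/m
FS = R / T = 488.1 / 112.8 = 4.328

FS = 4.33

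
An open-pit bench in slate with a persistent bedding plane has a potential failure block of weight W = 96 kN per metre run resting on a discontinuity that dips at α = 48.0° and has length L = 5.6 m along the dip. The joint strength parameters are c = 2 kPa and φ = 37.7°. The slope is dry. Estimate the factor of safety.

Resolving the block weight along and normal to the plane and applying the Mohr–Coulomb strength on the joint:
N' = W cosα = 96·cos48.0° = 64.2 kN/m
Driving force T = W sinα = 96·sin48.0° = 71.3 kN/m
Resisting force R = c·L + N'·tanφ = 2·5.6 + 64.2·tan37.7° = 11.2 + 49.6 = 60.8 kN/m
FS = R / T = 60.8 / 71.3 = 0.853

FS = 0.85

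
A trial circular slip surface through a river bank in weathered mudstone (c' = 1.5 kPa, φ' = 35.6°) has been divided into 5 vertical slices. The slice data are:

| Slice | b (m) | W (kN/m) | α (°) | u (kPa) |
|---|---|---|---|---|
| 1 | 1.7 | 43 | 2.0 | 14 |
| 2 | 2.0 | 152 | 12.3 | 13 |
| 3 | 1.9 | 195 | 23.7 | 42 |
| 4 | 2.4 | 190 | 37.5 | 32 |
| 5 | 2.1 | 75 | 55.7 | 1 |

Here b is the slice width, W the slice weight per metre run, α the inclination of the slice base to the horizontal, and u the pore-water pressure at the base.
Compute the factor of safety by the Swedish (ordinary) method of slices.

Ordinary method of slices: FS = Σ[c'·Δl_i + (W_i cosα_i − u_i·Δl_i)·tanφ'] / Σ W_i sinα_i, with Δl_i = b_i / cosα_i.
Slice 1: Δl = 1.7/cos2.0° = 1.701 m; N'_1 = 43·cos2.0° − 14·1.701 = 19.2; c'Δl = 2.55; W sinα = 1.5
Slice 2: Δl = 2.0/cos12.3° = 2.047 m; N'_2 = 152·cos12.3° − 13·2.047 = 121.9; c'Δl = 3.07; W sinα = 32.4
Slice 3: Δl = 1.9/cos23.7° = 2.075 m; N'_3 = 195·cos23.7° − 42·2.075 = 91.4; c'Δl = 3.11; W sinα = 78.4
Slice 4: Δl = 2.4/cos37.5° = 3.025 m; N'_4 = 190·cos37.5° − 32·3.025 = 53.9; c'Δl = 4.54; W sinα = 115.7
Slice 5: Δl = 2.1/cos55.7° = 3.727 m; N'_5 = 75·cos55.7° − 1·3.727 = 38.5; c'Δl = 5.59; W sinα = 62.0
Σc'Δl = 18.9 kN/m; ΣN' = 324.9 kN/m; ΣW sinα = 289.9 kN/m
Resisting = 18.9 + 324.9·tan35.6° = 18.9 + 232.6 = 251.5 kN/m
FS = 251.5 / 289.9 = 0.868

FS = 0.87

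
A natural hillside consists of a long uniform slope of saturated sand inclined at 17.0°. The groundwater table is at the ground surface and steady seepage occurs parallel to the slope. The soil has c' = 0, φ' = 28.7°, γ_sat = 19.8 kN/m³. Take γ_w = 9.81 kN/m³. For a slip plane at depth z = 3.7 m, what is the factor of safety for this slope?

FS = 0.90

With seepage parallel to the slope and the water table at the surface, the effective normal stress on the slip plane uses the buoyant unit weight γ' = γ_sat − γ_w while the driving shear stress uses γ_sat:
FS = [c' + γ' z cos²β tanφ'] / [γ_sat z sinβ cosβ]
(For c' = 0 this reduces to FS = (γ'/γ_sat)·tanφ'/tanβ.)
γ' = 19.8 − 9.81 = 9.99 kN/m³
Numerator = 0.0 + 9.99·3.7·cos²17.0°·tan28.7° = 0.0 + 9.99·3.7·0.9145·0.5475 = 18.507 kPa
Denominator = 19.8·3.7·sin17.0°·cos17.0° = 19.8·3.7·0.2924·0.9563 = 20.483 kPa
FS = 18.507 / 20.483 = 0.904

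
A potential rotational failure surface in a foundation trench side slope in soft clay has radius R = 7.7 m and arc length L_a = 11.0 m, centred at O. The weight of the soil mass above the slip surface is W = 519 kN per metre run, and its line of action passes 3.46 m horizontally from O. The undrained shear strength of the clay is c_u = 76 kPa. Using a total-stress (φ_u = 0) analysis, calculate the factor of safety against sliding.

FS = 3.58

Taking moments about the centre O, the resisting moment is provided by the undrained shear strength acting along the arc:
M_R = c_u·L_a·R = 76·11.00·7.7 = 6437.2 kN·m/m
M_D = W·d = 519·3.46 = 1795.7 kN·m/m
FS = M_R / M_D = 6437.2 / 1795.7 = 3.585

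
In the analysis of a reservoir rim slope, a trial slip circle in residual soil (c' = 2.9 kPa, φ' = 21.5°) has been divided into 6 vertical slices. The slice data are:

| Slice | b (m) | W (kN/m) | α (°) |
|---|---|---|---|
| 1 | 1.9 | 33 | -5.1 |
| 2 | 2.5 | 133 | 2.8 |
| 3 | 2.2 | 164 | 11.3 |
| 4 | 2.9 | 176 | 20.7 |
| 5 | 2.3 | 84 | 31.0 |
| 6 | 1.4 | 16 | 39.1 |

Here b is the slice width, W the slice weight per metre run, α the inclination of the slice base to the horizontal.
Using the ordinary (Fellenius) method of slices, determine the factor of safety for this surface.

FS = 1.77

Ordinary method of slices: FS = Σ[c'·Δl_i + (W_i cosα_i)·tanφ'] / Σ W_i sinα_i, with Δl_i = b_i / cosα_i.
Slice 1: Δl = 1.9/cos(-5.1°) = 1.908 m; N'_1 = 33·cos(-5.1°) = 32.9; c'Δl = 5.53; W sinα = -2.9
Slice 2: Δl = 2.5/cos2.8° = 2.503 m; N'_2 = 133·cos2.8° = 132.8; c'Δl = 7.26; W sinα = 6.5
Slice 3: Δl = 2.2/cos11.3° = 2.243 m; N'_3 = 164·cos11.3° = 160.8; c'Δl = 6.51; W sinα = 32.1
Slice 4: Δl = 2.9/cos20.7° = 3.100 m; N'_4 = 176·cos20.7° = 164.6; c'Δl = 8.99; W sinα = 62.2
Slice 5: Δl = 2.3/cos31.0° = 2.683 m; N'_5 = 84·cos31.0° = 72.0; c'Δl = 7.78; W sinα = 43.3
Slice 6: Δl = 1.4/cos39.1° = 1.804 m; N'_6 = 16·cos39.1° = 12.4; c'Δl = 5.23; W sinα = 10.1
Σc'Δl = 41.3 kN/m; ΣN' = 575.6 kN/m; ΣW sinα = 151.3 kN/m
Resisting = 41.3 + 575.6·tan21.5° = 41.3 + 226.7 = 268.0 kN/m
FS = 268.0 / 151.3 = 1.772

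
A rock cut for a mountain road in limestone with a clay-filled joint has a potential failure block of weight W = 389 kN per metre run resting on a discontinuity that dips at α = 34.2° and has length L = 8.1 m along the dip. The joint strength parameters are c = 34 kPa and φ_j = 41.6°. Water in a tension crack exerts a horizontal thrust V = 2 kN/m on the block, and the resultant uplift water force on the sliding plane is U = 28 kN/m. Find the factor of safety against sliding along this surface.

Resolving the block weight along and normal to the plane and applying the Mohr–Coulomb strength on the joint:
N' = W cosα − U − V sinα = 389·cos34.2° − 28 − 2·sin34.2° = 292.6 kN/m
Driving force T = W sinα + V cosα = 389·sin34.2° + 2·cos34.2° = 220.3 kN/m
Resisting force R = c·L + N'·tanφ_j = 34·8.1 + 292.6·tan41.6° = 275.4 + 259.8 = 535.2 kN/m
FS = R / T = 535.2 / 220.3 = 2.429

FS = 2.43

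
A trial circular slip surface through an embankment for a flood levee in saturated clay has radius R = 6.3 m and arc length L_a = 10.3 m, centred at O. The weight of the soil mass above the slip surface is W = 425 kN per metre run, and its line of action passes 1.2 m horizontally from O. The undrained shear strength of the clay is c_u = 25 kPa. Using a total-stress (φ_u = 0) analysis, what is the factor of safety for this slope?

FS = 3.18

Taking moments about the centre O, the resisting moment is provided by the undrained shear strength acting along the arc:
M_R = c_u·L_a·R = 25·10.30·6.3 = 1622.2 kN·m/m
M_D = W·d = 425·1.2 = 510.0 kN·m/m
FS = M_R / M_D = 1622.2 / 510.0 = 3.181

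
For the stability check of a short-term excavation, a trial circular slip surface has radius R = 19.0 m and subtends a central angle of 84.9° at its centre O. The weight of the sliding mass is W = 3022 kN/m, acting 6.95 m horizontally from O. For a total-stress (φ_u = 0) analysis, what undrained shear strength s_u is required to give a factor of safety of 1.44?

s_u = 56.5 kPa

FS = s_u·L_a·R / (W·d), so s_u = FS·W·d / (L_a·R).
Arc length L_a = R·θ = 19.0·(84.9°·π/180) = 19.0·1.4818 = 28.15 m
s_u = 1.44·3022·6.95 / (28.15·19.0) = 30244.2 / 534.92 = 56.54 kPa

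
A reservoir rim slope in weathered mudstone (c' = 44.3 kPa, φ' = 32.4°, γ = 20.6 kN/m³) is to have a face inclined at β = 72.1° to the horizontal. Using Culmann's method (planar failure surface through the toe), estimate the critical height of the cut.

Culmann's analysis gives the critical failure plane at α_cr = (β + φ')/2 = (72.1 + 32.4)/2 = 52.2°, and the critical height
H_c = (4c'/γ) · sinβ cosφ' / [1 − cos(β − φ')]
    = (4·44.3/20.6) · sin72.1°·cos32.4° / [1 − cos(39.7°)]
    = 8.602 · 0.9516·0.8443 / [1 − 0.7694]
    = 8.602 · 0.8035 / 0.2306
    = 29.97 m

H_c = 29.97 m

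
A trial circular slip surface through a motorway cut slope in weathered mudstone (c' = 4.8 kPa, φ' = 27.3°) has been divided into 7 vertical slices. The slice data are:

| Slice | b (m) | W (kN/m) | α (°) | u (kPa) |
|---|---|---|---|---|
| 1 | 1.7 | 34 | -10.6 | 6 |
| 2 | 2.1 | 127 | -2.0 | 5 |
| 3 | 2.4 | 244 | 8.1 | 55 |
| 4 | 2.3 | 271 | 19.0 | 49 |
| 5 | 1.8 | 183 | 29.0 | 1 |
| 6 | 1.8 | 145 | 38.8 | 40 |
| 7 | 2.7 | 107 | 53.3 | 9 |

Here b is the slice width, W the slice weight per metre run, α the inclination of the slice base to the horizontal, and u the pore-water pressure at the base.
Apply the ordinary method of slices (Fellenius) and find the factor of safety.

FS = 1.03

Ordinary method of slices: FS = Σ[c'·Δl_i + (W_i cosα_i − u_i·Δl_i)·tanφ'] / Σ W_i sinα_i, with Δl_i = b_i / cosα_i.
Slice 1: Δl = 1.7/cos(-10.6°) = 1.730 m; N'_1 = 34·cos(-10.6°) − 6·1.730 = 23.0; c'Δl = 8.30; W sinα = -6.3
Slice 2: Δl = 2.1/cos(-2.0°) = 2.101 m; N'_2 = 127·cos(-2.0°) − 5·2.101 = 116.4; c'Δl = 10.09; W sinα = -4.4
Slice 3: Δl = 2.4/cos8.1° = 2.424 m; N'_3 = 244·cos8.1° − 55·2.424 = 108.2; c'Δl = 11.64; W sinα = 34.4
Slice 4: Δl = 2.3/cos19.0° = 2.433 m; N'_4 = 271·cos19.0° − 49·2.433 = 137.0; c'Δl = 11.68; W sinα = 88.2
Slice 5: Δl = 1.8/cos29.0° = 2.058 m; N'_5 = 183·cos29.0° − 1·2.058 = 158.0; c'Δl = 9.88; W sinα = 88.7
Slice 6: Δl = 1.8/cos38.8° = 2.310 m; N'_6 = 145·cos38.8° − 40·2.310 = 20.6; c'Δl = 11.09; W sinα = 90.9
Slice 7: Δl = 2.7/cos53.3° = 4.518 m; N'_7 = 107·cos53.3° − 9·4.518 = 23.3; c'Δl = 21.69; W sinα = 85.8
Σc'Δl = 84.4 kN/m; ΣN' = 586.6 kN/m; ΣW sinα = 377.3 kN/m
Resisting = 84.4 + 586.6·tan27.3° = 84.4 + 302.8 = 387.1 kN/m
FS = 387.1 / 377.3 = 1.026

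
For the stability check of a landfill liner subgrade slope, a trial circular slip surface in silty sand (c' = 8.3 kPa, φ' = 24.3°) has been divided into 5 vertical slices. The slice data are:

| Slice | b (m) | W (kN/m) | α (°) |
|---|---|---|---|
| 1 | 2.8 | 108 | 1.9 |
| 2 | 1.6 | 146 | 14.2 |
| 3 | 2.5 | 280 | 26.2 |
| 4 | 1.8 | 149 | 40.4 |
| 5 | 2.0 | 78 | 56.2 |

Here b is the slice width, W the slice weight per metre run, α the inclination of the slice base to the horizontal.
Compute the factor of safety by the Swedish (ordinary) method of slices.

FS = 1.25

Ordinary method of slices: FS = Σ[c'·Δl_i + (W_i cosα_i)·tanφ'] / Σ W_i sinα_i, with Δl_i = b_i / cosα_i.
Slice 1: Δl = 2.8/cos1.9° = 2.802 m; N'_1 = 108·cos1.9° = 107.9; c'Δl = 23.25; W sinα = 3.6
Slice 2: Δl = 1.6/cos14.2° = 1.650 m; N'_2 = 146·cos14.2° = 141.5; c'Δl = 13.70; W sinα = 35.8
Slice 3: Δl = 2.5/cos26.2° = 2.786 m; N'_3 = 280·cos26.2° = 251.2; c'Δl = 23.13; W sinα = 123.6
Slice 4: Δl = 1.8/cos40.4° = 2.364 m; N'_4 = 149·cos40.4° = 113.5; c'Δl = 19.62; W sinα = 96.6
Slice 5: Δl = 2.0/cos56.2° = 3.595 m; N'_5 = 78·cos56.2° = 43.4; c'Δl = 29.84; W sinα = 64.8
Σc'Δl = 109.5 kN/m; ΣN' = 657.6 kN/m; ΣW sinα = 324.4 kN/m
Resisting = 109.5 + 657.6·tan24.3° = 109.5 + 296.9 = 406.4 kN/m
FS = 406.4 / 324.4 = 1.253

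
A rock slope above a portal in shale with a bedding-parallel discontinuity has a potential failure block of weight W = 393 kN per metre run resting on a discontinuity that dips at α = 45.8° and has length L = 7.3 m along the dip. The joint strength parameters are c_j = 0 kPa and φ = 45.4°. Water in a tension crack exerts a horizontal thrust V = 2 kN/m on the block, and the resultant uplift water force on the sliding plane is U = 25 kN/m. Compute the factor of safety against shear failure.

FS = 0.89

Resolving the block weight along and normal to the plane and applying the Mohr–Coulomb strength on the joint:
N' = W cosα − U − V sinα = 393·cos45.8° − 25 − 2·sin45.8° = 247.6 kN/m
Driving force T = W sinα + V cosα = 393·sin45.8° + 2·cos45.8° = 283.1 kN/m
Resisting force R = c_j·L + N'·tanφ = 0·7.3 + 247.6·tan45.4° = 0.0 + 251.0 = 251.0 kN/m
FS = R / T = 251.0 / 283.1 = 0.887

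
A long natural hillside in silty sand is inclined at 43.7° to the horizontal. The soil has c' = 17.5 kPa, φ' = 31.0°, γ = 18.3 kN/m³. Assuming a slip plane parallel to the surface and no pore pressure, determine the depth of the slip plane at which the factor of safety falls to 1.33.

z = 2.73 m

Setting FS = 1.33 in FS = [c' + γz cos²β tanφ'] / [γz sinβ cosβ] and solving for z:
z = c' / [γ cosβ (FS·sinβ − cosβ·tanφ')]
  = 17.5 / [18.3·cos43.7°·(1.33·sin43.7° − cos43.7°·tan31.0°)]
  = 17.5 / [18.3·0.7230·(1.33·0.6909 − 0.7230·0.6009)]
  = 17.5 / 6.4097 = 2.730 m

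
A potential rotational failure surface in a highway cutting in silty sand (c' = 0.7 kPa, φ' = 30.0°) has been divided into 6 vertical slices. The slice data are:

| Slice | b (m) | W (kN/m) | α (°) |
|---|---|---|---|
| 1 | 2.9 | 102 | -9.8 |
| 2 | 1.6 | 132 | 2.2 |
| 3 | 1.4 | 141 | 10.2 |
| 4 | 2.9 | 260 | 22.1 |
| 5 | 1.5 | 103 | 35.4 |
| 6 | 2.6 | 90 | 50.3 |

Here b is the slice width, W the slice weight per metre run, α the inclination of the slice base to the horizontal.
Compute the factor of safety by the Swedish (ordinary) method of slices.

Ordinary method of slices: FS = Σ[c'·Δl_i + (W_i cosα_i)·tanφ'] / Σ W_i sinα_i, with Δl_i = b_i / cosα_i.
Slice 1: Δl = 2.9/cos(-9.8°) = 2.943 m; N'_1 = 102·cos(-9.8°) = 100.5; c'Δl = 2.06; W sinα = -17.4
Slice 2: Δl = 1.6/cos2.2° = 1.601 m; N'_2 = 132·cos2.2° = 131.9; c'Δl = 1.12; W sinα = 5.1
Slice 3: Δl = 1.4/cos10.2° = 1.422 m; N'_3 = 141·cos10.2° = 138.8; c'Δl = 1.00; W sinα = 25.0
Slice 4: Δl = 2.9/cos22.1° = 3.130 m; N'_4 = 260·cos22.1° = 240.9; c'Δl = 2.19; W sinα = 97.8
Slice 5: Δl = 1.5/cos35.4° = 1.840 m; N'_5 = 103·cos35.4° = 84.0; c'Δl = 1.29; W sinα = 59.7
Slice 6: Δl = 2.6/cos50.3° = 4.070 m; N'_6 = 90·cos50.3° = 57.5; c'Δl = 2.85; W sinα = 69.2
Σc'Δl = 10.5 kN/m; ΣN' = 753.5 kN/m; ΣW sinα = 239.4 kN/m
Resisting = 10.5 + 753.5·tan30.0° = 10.5 + 435.1 = 445.6 kN/m
FS = 445.6 / 239.4 = 1.861

FS = 1.86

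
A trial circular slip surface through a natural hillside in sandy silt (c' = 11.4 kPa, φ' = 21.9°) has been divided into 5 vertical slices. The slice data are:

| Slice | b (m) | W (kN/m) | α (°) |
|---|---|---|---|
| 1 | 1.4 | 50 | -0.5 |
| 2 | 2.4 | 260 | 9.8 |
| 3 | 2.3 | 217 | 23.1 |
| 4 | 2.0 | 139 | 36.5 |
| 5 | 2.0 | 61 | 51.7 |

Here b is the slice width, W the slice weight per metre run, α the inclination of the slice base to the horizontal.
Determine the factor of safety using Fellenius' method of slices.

Ordinary method of slices: FS = Σ[c'·Δl_i + (W_i cosα_i)·tanφ'] / Σ W_i sinα_i, with Δl_i = b_i / cosα_i.
Slice 1: Δl = 1.4/cos(-0.5°) = 1.400 m; N'_1 = 50·cos(-0.5°) = 50.0; c'Δl = 15.96; W sinα = -0.4
Slice 2: Δl = 2.4/cos9.8° = 2.436 m; N'_2 = 260·cos9.8° = 256.2; c'Δl = 27.77; W sinα = 44.3
Slice 3: Δl = 2.3/cos23.1° = 2.500 m; N'_3 = 217·cos23.1° = 199.6; c'Δl = 28.51; W sinα = 85.1
Slice 4: Δl = 2.0/cos36.5° = 2.488 m; N'_4 = 139·cos36.5° = 111.7; c'Δl = 28.36; W sinα = 82.7
Slice 5: Δl = 2.0/cos51.7° = 3.227 m; N'_5 = 61·cos51.7° = 37.8; c'Δl = 36.79; W sinα = 47.9
Σc'Δl = 137.4 kN/m; ΣN' = 655.3 kN/m; ΣW sinα = 259.5 kN/m
Resisting = 137.4 + 655.3·tan21.9° = 137.4 + 263.4 = 400.8 kN/m
FS = 400.8 / 259.5 = 1.545

FS = 1.54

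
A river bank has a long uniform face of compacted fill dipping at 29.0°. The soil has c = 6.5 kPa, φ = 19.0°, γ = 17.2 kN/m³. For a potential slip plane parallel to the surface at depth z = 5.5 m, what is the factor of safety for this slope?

FS = 0.78

For an infinite slope with a slip plane parallel to the surface (no pore pressure): FS = [c + γz cos²β tanφ] / [γz sinβ cosβ].
γz = 17.2·5.5 = 94.60 kN/m²
Numerator = 6.5 + 94.60·cos²29.0°·tan19.0° = 6.5 + 94.60·0.7650·0.3443 = 31.417 kPa
Denominator = 94.60·sin29.0°·cos29.0° = 94.60·0.4848·0.8746 = 40.113 kPa
FS = 31.417 / 40.113 = 0.783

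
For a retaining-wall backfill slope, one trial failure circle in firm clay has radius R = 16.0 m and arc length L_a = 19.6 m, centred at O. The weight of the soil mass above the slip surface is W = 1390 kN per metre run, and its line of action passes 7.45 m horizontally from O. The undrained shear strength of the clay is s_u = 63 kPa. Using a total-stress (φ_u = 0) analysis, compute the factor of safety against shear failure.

FS = 1.91

Taking moments about the centre O, the resisting moment is provided by the undrained shear strength acting along the arc:
M_R = s_u·L_a·R = 63·19.60·16.0 = 19756.8 kN·m/m
M_D = W·d = 1390·7.45 = 10355.5 kN·m/m
FS = M_R / M_D = 19756.8 / 10355.5 = 1.908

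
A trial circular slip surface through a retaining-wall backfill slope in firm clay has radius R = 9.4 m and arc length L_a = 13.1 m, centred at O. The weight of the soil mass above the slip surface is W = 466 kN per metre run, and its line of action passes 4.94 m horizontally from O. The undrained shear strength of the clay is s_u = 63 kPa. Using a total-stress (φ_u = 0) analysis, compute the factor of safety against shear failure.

Taking moments about the centre O, the resisting moment is provided by the undrained shear strength acting along the arc:
M_R = s_u·L_a·R = 63·13.10·9.4 = 7757.8 kN·m/m
M_D = W·d = 466·4.94 = 2302.0 kN·m/m
FS = M_R / M_D = 7757.8 / 2302.0 = 3.370

FS = 3.37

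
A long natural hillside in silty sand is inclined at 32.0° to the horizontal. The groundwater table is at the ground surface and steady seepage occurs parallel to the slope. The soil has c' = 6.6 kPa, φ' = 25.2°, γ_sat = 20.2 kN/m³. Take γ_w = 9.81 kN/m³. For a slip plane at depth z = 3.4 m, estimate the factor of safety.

With seepage parallel to the slope and the water table at the surface, the effective normal stress on the slip plane uses the buoyant unit weight γ' = γ_sat − γ_w while the driving shear stress uses γ_sat:
FS = [c' + γ' z cos²β tanφ'] / [γ_sat z sinβ cosβ]
γ' = 20.2 − 9.81 = 10.39 kN/m³
Numerator = 6.6 + 10.39·3.4·cos²32.0°·tan25.2° = 6.6 + 10.39·3.4·0.7192·0.4706 = 18.555 kPa
Denominator = 20.2·3.4·sin32.0°·cos32.0° = 20.2·3.4·0.5299·0.8480 = 30.865 kPa
FS = 18.555 / 30.865 = 0.601

FS = 0.60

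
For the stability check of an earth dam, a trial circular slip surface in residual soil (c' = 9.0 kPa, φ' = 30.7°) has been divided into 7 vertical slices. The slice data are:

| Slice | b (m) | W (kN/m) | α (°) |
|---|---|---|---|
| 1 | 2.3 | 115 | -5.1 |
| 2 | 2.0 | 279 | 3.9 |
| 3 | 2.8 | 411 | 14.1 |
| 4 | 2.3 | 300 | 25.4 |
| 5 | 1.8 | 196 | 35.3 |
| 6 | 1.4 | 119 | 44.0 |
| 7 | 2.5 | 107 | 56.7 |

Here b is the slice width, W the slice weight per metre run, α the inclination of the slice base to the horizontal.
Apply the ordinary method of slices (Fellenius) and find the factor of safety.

Ordinary method of slices: FS = Σ[c'·Δl_i + (W_i cosα_i)·tanφ'] / Σ W_i sinα_i, with Δl_i = b_i / cosα_i.
Slice 1: Δl = 2.3/cos(-5.1°) = 2.309 m; N'_1 = 115·cos(-5.1°) = 114.5; c'Δl = 20.78; W sinα = -10.2
Slice 2: Δl = 2.0/cos3.9° = 2.005 m; N'_2 = 279·cos3.9° = 278.4; c'Δl = 18.04; W sinα = 19.0
Slice 3: Δl = 2.8/cos14.1° = 2.887 m; N'_3 = 411·cos14.1° = 398.6; c'Δl = 25.98; W sinα = 100.1
Slice 4: Δl = 2.3/cos25.4° = 2.546 m; N'_4 = 300·cos25.4° = 271.0; c'Δl = 22.92; W sinα = 128.7
Slice 5: Δl = 1.8/cos35.3° = 2.206 m; N'_5 = 196·cos35.3° = 160.0; c'Δl = 19.85; W sinα = 113.3
Slice 6: Δl = 1.4/cos44.0° = 1.946 m; N'_6 = 119·cos44.0° = 85.6; c'Δl = 17.52; W sinα = 82.7
Slice 7: Δl = 2.5/cos56.7° = 4.554 m; N'_7 = 107·cos56.7° = 58.7; c'Δl = 40.98; W sinα = 89.4
Σc'Δl = 166.1 kN/m; ΣN' = 1366.8 kN/m; ΣW sinα = 522.9 kN/m
Resisting = 166.1 + 1366.8·tan30.7° = 166.1 + 811.6 = 977.6 kN/m
FS = 977.6 / 522.9 = 1.870

FS = 1.87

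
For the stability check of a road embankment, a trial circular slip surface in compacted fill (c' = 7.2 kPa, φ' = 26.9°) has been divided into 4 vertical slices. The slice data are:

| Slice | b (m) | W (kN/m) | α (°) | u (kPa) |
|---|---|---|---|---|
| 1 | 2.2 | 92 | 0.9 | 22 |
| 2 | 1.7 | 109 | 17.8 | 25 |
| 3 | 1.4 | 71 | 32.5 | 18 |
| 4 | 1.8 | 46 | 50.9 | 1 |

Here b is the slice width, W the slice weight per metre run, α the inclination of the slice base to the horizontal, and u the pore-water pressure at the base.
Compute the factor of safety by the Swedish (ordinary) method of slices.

Ordinary method of slices: FS = Σ[c'·Δl_i + (W_i cosα_i − u_i·Δl_i)·tanφ'] / Σ W_i sinα_i, with Δl_i = b_i / cosα_i.
Slice 1: Δl = 2.2/cos0.9° = 2.200 m; N'_1 = 92·cos0.9° − 22·2.200 = 43.6; c'Δl = 15.84; W sinα = 1.4
Slice 2: Δl = 1.7/cos17.8° = 1.785 m; N'_2 = 109·cos17.8° − 25·1.785 = 59.1; c'Δl = 12.86; W sinα = 33.3
Slice 3: Δl = 1.4/cos32.5° = 1.660 m; N'_3 = 71·cos32.5° − 18·1.660 = 30.0; c'Δl = 11.95; W sinα = 38.1
Slice 4: Δl = 1.8/cos50.9° = 2.854 m; N'_4 = 46·cos50.9° − 1·2.854 = 26.2; c'Δl = 20.55; W sinα = 35.7
Σc'Δl = 61.2 kN/m; ΣN' = 158.9 kN/m; ΣW sinα = 108.6 kN/m
Resisting = 61.2 + 158.9·tan26.9° = 61.2 + 80.6 = 141.8 kN/m
FS = 141.8 / 108.6 = 1.306

FS = 1.31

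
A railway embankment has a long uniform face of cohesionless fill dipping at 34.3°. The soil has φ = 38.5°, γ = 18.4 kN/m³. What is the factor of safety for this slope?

FS = 1.17

For a dry cohesionless infinite slope the factor of safety is FS = tanφ / tanβ.
FS = tan38.5° / tan34.3° = 0.7954 / 0.6822 = 1.166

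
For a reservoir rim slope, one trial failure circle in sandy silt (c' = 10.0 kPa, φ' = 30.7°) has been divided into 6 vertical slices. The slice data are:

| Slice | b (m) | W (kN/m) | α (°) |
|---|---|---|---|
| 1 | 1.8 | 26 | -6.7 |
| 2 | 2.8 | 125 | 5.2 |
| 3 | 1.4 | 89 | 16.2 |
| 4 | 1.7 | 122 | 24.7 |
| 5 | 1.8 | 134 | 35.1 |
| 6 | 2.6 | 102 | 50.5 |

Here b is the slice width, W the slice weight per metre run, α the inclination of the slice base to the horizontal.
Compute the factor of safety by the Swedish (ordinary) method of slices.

FS = 1.88

Ordinary method of slices: FS = Σ[c'·Δl_i + (W_i cosα_i)·tanφ'] / Σ W_i sinα_i, with Δl_i = b_i / cosα_i.
Slice 1: Δl = 1.8/cos(-6.7°) = 1.812 m; N'_1 = 26·cos(-6.7°) = 25.8; c'Δl = 18.12; W sinα = -3.0
Slice 2: Δl = 2.8/cos5.2° = 2.812 m; N'_2 = 125·cos5.2° = 124.5; c'Δl = 28.12; W sinα = 11.3
Slice 3: Δl = 1.4/cos16.2° = 1.458 m; N'_3 = 89·cos16.2° = 85.5; c'Δl = 14.58; W sinα = 24.8
Slice 4: Δl = 1.7/cos24.7° = 1.871 m; N'_4 = 122·cos24.7° = 110.8; c'Δl = 18.71; W sinα = 51.0
Slice 5: Δl = 1.8/cos35.1° = 2.200 m; N'_5 = 134·cos35.1° = 109.6; c'Δl = 22.00; W sinα = 77.1
Slice 6: Δl = 2.6/cos50.5° = 4.088 m; N'_6 = 102·cos50.5° = 64.9; c'Δl = 40.88; W sinα = 78.7
Σc'Δl = 142.4 kN/m; ΣN' = 521.1 kN/m; ΣW sinα = 239.9 kN/m
Resisting = 142.4 + 521.1·tan30.7° = 142.4 + 309.4 = 451.8 kN/m
FS = 451.8 / 239.9 = 1.884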